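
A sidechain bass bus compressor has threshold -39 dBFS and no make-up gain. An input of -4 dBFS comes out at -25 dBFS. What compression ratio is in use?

Input overshoot = -4 − (-39) = 35 dB; output overshoot = -25 − (-39) = 14 dB.
Ratio = 35 / 14 = 2.5.

2.5:1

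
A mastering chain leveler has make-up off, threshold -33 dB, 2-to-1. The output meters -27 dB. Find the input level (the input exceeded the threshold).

-21 dB

That's 6 dB above the -33 dB threshold.
Before 2:1 compression the overshoot was 6 × 2 = 12 dB, so input = -33 + 12 = -21 dB.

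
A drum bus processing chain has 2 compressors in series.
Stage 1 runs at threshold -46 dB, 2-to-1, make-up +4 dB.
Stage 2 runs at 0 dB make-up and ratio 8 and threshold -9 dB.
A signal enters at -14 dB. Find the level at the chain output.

-26 dB

Stage 1: -14 dB is 32 dB over -46 dB; at 2:1 that becomes 16 dB over, giving -30 dB; +4 dB make-up → -26 dB.
Stage 2: -26 dB is at or below the -9 dB threshold — no compression; output -26 dB.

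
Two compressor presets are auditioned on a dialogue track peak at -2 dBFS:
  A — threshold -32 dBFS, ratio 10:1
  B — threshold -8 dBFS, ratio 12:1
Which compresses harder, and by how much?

A: overshoot 30 dB → output overshoot 3 dB → GR 27 dB.
B: overshoot 6 dB → output overshoot 0.5 dB → GR 5.5 dB.
A applies 21.5 dB more gain reduction.

A, by 21.5 dB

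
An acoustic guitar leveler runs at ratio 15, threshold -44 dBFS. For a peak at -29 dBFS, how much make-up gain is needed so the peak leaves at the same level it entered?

14 dB

Without make-up, output = threshold + overshoot/15 = -44 + 1 = -43 dBFS.
Gap to target: 14 dB.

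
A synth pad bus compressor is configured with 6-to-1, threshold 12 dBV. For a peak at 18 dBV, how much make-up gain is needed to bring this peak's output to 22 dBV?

Without make-up, output = threshold + overshoot/6 = 12 + 1 = 13 dBV.
Gap to target: 9 dB.

9 dB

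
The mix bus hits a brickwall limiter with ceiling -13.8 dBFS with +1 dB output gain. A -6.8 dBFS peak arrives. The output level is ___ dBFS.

-12.8 dBFS

A brickwall limiter is an ∞:1 compressor: any input above the ceiling is clamped to -13.8 dBFS.
Output gain then adds 1 dB: -13.8 + 1 = -12.8 dBFS.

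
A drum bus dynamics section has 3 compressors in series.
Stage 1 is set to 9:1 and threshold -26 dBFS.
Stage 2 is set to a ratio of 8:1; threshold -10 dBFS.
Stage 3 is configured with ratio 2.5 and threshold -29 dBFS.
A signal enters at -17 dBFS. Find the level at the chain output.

-27.4 dBFS

Stage 1: overshoot 9 dB → 9/9 = 1 dB → -25 dBFS.
Stage 2: -25 dBFS ≤ -10 dBFS, so stage 2 doesn't engage; output -25 dBFS.
Stage 3: overshoot 4 dB → 4/2.5 = 1.6 dB → -27.4 dBFS.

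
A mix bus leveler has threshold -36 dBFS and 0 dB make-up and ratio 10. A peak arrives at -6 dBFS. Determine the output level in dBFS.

The input is 30 dB above the -36 dBFS threshold.
10:1 compression reduces that to 30/10 = 3 dB over.
Output = -36 + 3 = -33 dBFS.

-33 dBFS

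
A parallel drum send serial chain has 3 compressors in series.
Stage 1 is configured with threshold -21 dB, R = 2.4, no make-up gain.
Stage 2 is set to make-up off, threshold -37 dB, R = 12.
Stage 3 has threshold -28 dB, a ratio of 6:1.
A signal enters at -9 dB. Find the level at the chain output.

Stage 1: -9 dB is 12 dB over -21 dB; at 2.4:1 that becomes 5 dB over, giving -16 dB.
Stage 2: 21 dB above -37 dB, reduced 12:1 to 1.75 dB above → -35.25 dB.
Stage 3: below threshold (-35.25 ≤ -28); passes unchanged; output -35.25 dB.

-35.25 dB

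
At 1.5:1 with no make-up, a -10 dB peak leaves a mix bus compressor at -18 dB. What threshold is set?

Gain reduction = -10 − (-18) = 8 dB; output overshoot = GR / (R − 1) = 8 / 0.5 = 16 dB.
Threshold = output − output overshoot = -18 − 16 = -34 dB.

-34 dB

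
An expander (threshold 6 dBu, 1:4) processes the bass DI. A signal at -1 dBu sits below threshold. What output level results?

Below threshold, a 1:4 expander applies gain = (4−1)×(T − x) of attenuation.
(4−1) × 7 = 21 dB, so output = -1 − 21 = -22 dBu.

-22 dBu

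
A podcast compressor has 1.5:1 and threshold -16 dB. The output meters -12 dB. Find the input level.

That's 4 dB above the -16 dB threshold.
Undo the ratio: input overshoot = 4 × 1.5 = 6 dB, giving input = -10 dB.

-10 dB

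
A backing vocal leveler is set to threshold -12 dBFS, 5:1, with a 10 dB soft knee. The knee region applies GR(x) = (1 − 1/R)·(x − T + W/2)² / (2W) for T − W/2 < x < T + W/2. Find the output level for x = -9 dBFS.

-11.56 dBFS

x − T + W/2 = -9 − (-12) + 5 = 8.
GR = (1 − 1/5) × 8² / 20 = 0.8 × 64 / 20 = 2.56 dB.
Output = -9 − 2.56 = -11.56 dBFS.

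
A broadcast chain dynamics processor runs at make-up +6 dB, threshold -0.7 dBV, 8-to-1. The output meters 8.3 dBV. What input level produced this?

23.3 dBV

Remove make-up: 8.3 − 6 = 2.3 dBV.
That's 3 dB above the -0.7 dBV threshold.
Input overshoot = R × output overshoot = 24 dB → input = -0.7 + 24 = 23.3 dBV.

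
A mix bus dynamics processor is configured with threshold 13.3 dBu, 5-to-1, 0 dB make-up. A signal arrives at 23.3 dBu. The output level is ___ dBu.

Overshoot: 23.3 − 13.3 = 10 dB.
The 10 dB excess becomes 2 dB after 5:1 reduction.
So the level is 13.3 + 2 = 15.3 dBu.

15.3 dBu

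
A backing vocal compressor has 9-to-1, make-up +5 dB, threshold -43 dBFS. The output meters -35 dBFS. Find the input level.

-16 dBFS

Remove make-up: -35 − 5 = -40 dBFS.
Post-compression overshoot = -40 − (-43) = 3 dB.
Before 9:1 compression the overshoot was 3 × 9 = 27 dB, so input = -43 + 27 = -16 dBFS.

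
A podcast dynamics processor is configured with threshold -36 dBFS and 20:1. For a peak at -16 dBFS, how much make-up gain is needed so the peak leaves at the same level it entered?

19 dB

Overshoot 20 dB → 20/20 = 1 dB after compression, so the compressed level is -36 + 1 = -35 dBFS.
Make-up = target − compressed = -16 − (-35) = 19 dB.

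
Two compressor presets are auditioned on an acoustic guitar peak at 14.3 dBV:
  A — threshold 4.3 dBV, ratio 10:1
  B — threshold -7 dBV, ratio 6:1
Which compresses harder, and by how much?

A: 10 dB over, compressed to 1 dB over, so 9 dB of GR.
B: 21.3 dB over, compressed to 3.55 dB over, so 17.75 dB of GR.
Difference: 8.75 dB in favour of B.

B, by 8.75 dB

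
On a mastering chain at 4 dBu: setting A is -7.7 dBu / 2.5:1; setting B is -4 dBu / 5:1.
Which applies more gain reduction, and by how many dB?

A, by 0.62 dB

A: 11.7 dB over, compressed to 4.68 dB over, so 7.02 dB of GR.
B: 8 dB over, compressed to 1.6 dB over, so 6.4 dB of GR.
A reduces 0.62 dB more.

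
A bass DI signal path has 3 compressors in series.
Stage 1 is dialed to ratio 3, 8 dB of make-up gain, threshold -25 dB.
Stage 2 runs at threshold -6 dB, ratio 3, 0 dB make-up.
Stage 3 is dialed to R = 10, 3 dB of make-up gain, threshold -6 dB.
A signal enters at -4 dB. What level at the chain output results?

-7 dB

Stage 1: 21 dB above -25 dB, reduced 3:1 to 7 dB above → -18 dB; +8 dB make-up → -10 dB.
Stage 2: -10 dB ≤ -6 dB, so stage 2 doesn't engage; output -10 dB.
Stage 3: -10 dB ≤ -6 dB, so stage 3 doesn't engage; make-up brings it to -7 dB.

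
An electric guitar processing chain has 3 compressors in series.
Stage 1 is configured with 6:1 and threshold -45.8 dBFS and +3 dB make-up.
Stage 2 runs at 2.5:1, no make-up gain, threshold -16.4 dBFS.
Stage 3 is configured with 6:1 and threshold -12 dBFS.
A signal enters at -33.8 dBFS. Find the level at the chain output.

Stage 1: 12 dB above -45.8 dBFS, reduced 6:1 to 2 dB above → -43.8 dBFS; +3 dB make-up → -40.8 dBFS.
Stage 2: below threshold (-40.8 ≤ -16.4); passes unchanged; output -40.8 dBFS.
Stage 3: below threshold (-40.8 ≤ -12); passes unchanged; output -40.8 dBFS.

-40.8 dBFS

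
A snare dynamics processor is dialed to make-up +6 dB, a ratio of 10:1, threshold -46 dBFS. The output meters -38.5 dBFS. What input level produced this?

Stripping the +6 dB make-up gives -44.5 dBFS at the gain stage.
The compressed level sits -44.5 − (-46) = 1.5 dB over threshold.
Before 10:1 compression the overshoot was 1.5 × 10 = 15 dB, so input = -46 + 15 = -31 dBFS.

-31 dBFS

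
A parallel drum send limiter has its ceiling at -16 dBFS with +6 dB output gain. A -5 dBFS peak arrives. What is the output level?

-10 dBFS

A brickwall limiter is an ∞:1 compressor: any input above the ceiling is clamped to -16 dBFS.
Output gain then adds 6 dB: -16 + 6 = -10 dBFS.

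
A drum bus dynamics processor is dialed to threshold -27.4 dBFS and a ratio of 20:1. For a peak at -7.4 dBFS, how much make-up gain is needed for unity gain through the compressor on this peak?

19 dB

Without make-up, output = threshold + overshoot/20 = -27.4 + 1 = -26.4 dBFS.
Gap to target: 19 dB.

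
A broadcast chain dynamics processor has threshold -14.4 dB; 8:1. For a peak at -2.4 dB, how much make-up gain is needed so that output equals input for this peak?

Overshoot 12 dB → 12/8 = 1.5 dB after compression, so the compressed level is -14.4 + 1.5 = -12.9 dB.
Make-up = target − compressed = -2.4 − (-12.9) = 10.5 dB.

10.5 dB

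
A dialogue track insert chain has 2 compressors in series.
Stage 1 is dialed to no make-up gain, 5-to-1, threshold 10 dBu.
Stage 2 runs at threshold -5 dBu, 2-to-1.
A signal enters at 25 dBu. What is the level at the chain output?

4 dBu

Stage 1: overshoot 15 dB → 15/5 = 3 dB → 13 dBu.
Stage 2: 18 dB above -5 dBu, reduced 2:1 to 9 dB above → 4 dBu.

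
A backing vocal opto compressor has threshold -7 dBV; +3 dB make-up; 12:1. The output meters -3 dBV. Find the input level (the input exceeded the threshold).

Before make-up, the level was -3 − 3 = -6 dBV.
The compressed level sits -6 − (-7) = 1 dB over threshold.
Input overshoot = R × output overshoot = 12 dB → input = -7 + 12 = 5 dBV.

5 dBV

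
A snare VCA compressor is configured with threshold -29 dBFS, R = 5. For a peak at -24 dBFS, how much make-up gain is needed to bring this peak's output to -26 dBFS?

2 dB

The peak compresses to -29 + 5/5 = -28 dBFS.
To reach -26 dBFS requires -26 − (-28) = 2 dB of make-up.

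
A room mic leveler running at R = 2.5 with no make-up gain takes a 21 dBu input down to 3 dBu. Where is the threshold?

Input is 30 dB above T (since output overshoot × R = input overshoot: (3 − T)·2.5 = 21 − T gives T = -9 dBu).
Check: -9 + (21 − (-9))/2.5 = -9 + 12 = 3 dBu. ✓

-9 dBu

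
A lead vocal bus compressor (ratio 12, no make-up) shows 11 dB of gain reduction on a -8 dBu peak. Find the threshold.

-20 dBu

Input is 12 dB above T (since output overshoot × R = input overshoot: (-19 − T)·12 = -8 − T gives T = -20 dBu).
Check: -20 + (-8 − (-20))/12 = -20 + 1 = -19 dBu. ✓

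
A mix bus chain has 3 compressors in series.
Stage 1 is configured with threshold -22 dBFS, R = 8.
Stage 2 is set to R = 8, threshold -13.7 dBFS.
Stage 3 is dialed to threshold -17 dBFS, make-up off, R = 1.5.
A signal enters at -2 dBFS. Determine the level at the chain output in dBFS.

-19.5 dBFS

Stage 1: overshoot 20 dB → 20/8 = 2.5 dB → -19.5 dBFS.
Stage 2: below threshold (-19.5 ≤ -13.7); passes unchanged; output -19.5 dBFS.
Stage 3: below threshold (-19.5 ≤ -17); passes unchanged; output -19.5 dBFS.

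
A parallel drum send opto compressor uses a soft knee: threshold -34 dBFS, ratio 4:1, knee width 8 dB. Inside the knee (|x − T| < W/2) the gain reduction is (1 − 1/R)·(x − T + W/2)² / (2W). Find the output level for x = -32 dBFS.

-33.6875 dBFS

x − T + W/2 = -32 − (-34) + 4 = 6.
GR = (1 − 1/4) × 6² / 16 = 0.75 × 36 / 16 = 1.6875 dB.
Output = -32 − 1.6875 = -33.6875 dBFS.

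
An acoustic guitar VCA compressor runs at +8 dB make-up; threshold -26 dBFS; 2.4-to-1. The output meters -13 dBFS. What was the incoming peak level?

Before make-up, the level was -13 − 8 = -21 dBFS.
Post-compression overshoot = -21 − (-26) = 5 dB.
Undo the ratio: input overshoot = 5 × 2.4 = 12 dB, giving input = -14 dBFS.

-14 dBFS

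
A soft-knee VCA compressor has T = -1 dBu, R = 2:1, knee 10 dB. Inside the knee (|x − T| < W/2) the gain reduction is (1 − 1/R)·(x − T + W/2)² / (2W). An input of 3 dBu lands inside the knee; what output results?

x − T + W/2 = 3 − (-1) + 5 = 9.
GR = (1 − 1/2) × 9² / 20 = 0.5 × 81 / 20 = 2.025 dB.
Output = 3 − 2.025 = 0.975 dBu.

0.975 dBu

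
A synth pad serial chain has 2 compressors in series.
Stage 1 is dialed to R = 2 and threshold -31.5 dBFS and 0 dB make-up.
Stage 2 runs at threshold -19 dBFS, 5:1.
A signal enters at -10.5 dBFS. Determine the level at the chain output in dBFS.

Stage 1: overshoot 21 dB → 21/2 = 10.5 dB → -21 dBFS.
Stage 2: -21 dBFS ≤ -19 dBFS, so stage 2 doesn't engage; output -21 dBFS.

-21 dBFS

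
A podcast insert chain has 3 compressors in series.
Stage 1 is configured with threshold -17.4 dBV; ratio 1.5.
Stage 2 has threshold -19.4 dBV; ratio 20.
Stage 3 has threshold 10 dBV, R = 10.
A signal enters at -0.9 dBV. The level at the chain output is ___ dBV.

-18.75 dBV

Stage 1: 16.5 dB above -17.4 dBV, reduced 1.5:1 to 11 dB above → -6.4 dBV.
Stage 2: 13 dB above -19.4 dBV, reduced 20:1 to 0.65 dB above → -18.75 dBV.
Stage 3: -18.75 dBV ≤ 10 dBV, so stage 3 doesn't engage; output -18.75 dBV.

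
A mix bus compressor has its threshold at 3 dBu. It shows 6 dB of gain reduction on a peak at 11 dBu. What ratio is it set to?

Input overshoot = 11 − 3 = 8 dB.
Output overshoot = 8 − 6 = 2 dB.
Ratio = input overshoot / output overshoot = 8 / 2 = 4.

4:1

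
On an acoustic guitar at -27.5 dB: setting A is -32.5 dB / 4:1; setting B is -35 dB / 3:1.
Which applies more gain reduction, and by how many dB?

A: 5 dB over, compressed to 1.25 dB over, so 3.75 dB of GR.
B: 7.5 dB over, compressed to 2.5 dB over, so 5 dB of GR.
B reduces 1.25 dB more.

B, by 1.25 dB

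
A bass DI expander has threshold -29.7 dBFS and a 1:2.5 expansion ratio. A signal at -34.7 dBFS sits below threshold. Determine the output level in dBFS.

-42.2 dBFS

The input is 5 dB below the -29.7 dBFS threshold.
A 1:2.5 expander multiplies undershoot by 2.5: 5 × 2.5 = 12.5 dB below threshold.
Output = -29.7 − 12.5 = -42.2 dBFS.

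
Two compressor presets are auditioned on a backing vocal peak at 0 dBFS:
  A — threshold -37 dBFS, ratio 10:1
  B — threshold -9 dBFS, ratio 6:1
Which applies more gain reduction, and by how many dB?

A, by 25.8 dB

A: overshoot 37 dB → output overshoot 3.7 dB → GR 33.3 dB.
B: overshoot 9 dB → output overshoot 1.5 dB → GR 7.5 dB.
A applies 25.8 dB more gain reduction.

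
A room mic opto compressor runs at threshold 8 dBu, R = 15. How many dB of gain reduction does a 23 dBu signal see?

14 dB

23 dBu exceeds the threshold by 15 dB.
At 15:1, output sits 15/15 = 1 dB above threshold.
Gain reduction = 15 − 1 = 14 dB.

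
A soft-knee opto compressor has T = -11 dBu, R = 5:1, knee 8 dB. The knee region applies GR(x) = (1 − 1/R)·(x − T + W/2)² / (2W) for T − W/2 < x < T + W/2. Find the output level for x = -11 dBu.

x − T + W/2 = -11 − (-11) + 4 = 4.
GR = (1 − 1/5) × 4² / 16 = 0.8 × 16 / 16 = 0.8 dB.
Output = -11 − 0.8 = -11.8 dBu.

-11.8 dBu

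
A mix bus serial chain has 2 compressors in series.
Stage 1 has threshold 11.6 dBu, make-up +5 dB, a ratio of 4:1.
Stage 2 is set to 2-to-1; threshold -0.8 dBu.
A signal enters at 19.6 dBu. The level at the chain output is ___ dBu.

Stage 1: overshoot 8 dB → 8/4 = 2 dB → 13.6 dBu; +5 dB make-up → 18.6 dBu.
Stage 2: overshoot 19.4 dB → 19.4/2 = 9.7 dB → 8.9 dBu.

8.9 dBu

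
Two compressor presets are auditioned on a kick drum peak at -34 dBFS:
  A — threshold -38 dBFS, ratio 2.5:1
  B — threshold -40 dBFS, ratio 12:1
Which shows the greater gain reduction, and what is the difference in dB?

A: GR = 4 − 4/2.5 = 2.4 dB.
B: GR = 6 − 6/12 = 5.5 dB.
Difference: 3.1 dB in favour of B.

B, by 3.1 dB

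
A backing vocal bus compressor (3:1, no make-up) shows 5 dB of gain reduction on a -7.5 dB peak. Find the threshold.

Input is 7.5 dB above T (since output overshoot × R = input overshoot: (-12.5 − T)·3 = -7.5 − T gives T = -15 dB).
Check: -15 + (-7.5 − (-15))/3 = -15 + 2.5 = -12.5 dB. ✓

-15 dB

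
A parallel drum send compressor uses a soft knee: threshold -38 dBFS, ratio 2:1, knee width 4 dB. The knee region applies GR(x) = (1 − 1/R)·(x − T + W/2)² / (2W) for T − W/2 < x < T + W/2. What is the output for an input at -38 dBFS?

-38.25 dBFS

x − T + W/2 = -38 − (-38) + 2 = 2.
GR = (1 − 1/2) × 2² / 8 = 0.5 × 4 / 8 = 0.25 dB.
Output = -38 − 0.25 = -38.25 dBFS.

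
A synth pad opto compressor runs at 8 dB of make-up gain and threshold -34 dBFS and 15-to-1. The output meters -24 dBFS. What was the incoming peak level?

-4 dBFS

Before make-up, the level was -24 − 8 = -32 dBFS.
The compressed level sits -32 − (-34) = 2 dB over threshold.
Undo the ratio: input overshoot = 2 × 15 = 30 dB, giving input = -4 dBFS.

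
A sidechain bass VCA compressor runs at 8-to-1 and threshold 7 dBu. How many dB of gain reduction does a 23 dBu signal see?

14 dB

23 dBu exceeds the threshold by 16 dB.
At 8:1, output sits 16/8 = 2 dB above threshold.
So the signal is attenuated by 16 − 2 = 14 dB.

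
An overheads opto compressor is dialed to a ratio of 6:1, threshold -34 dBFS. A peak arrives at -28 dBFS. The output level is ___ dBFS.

-28 dBFS sits 6 dB over threshold.
At 6:1 the overshoot is divided by 6, leaving 1 dB above threshold.
Output = -34 + 1 = -33 dBFS.

-33 dBFS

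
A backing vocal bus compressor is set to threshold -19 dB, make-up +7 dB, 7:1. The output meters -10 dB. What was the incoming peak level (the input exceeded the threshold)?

-5 dB

Before make-up, the level was -10 − 7 = -17 dB.
Post-compression overshoot = -17 − (-19) = 2 dB.
Before 7:1 compression the overshoot was 2 × 7 = 14 dB, so input = -19 + 14 = -5 dB.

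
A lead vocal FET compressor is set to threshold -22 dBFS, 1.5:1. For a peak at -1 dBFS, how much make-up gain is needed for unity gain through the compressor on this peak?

7 dB

Without make-up, output = threshold + overshoot/1.5 = -22 + 14 = -8 dBFS.
Gap to target: 7 dB.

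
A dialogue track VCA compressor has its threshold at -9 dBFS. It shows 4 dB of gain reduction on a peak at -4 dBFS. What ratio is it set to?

5:1

Input overshoot = -4 − (-9) = 5 dB.
Output overshoot = 5 − 4 = 1 dB.
Ratio = input overshoot / output overshoot = 5 / 1 = 5.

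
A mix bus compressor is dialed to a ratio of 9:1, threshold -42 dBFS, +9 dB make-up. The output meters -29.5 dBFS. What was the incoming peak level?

-10.5 dBFS

Before make-up, the level was -29.5 − 9 = -38.5 dBFS.
That's 3.5 dB above the -42 dBFS threshold.
Input overshoot = R × output overshoot = 31.5 dB → input = -42 + 31.5 = -10.5 dBFS.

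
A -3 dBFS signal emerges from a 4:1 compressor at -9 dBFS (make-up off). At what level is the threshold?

-11 dBFS

Let T be the threshold. Output overshoot = (input overshoot)/R, so -9 − T = (-3 − T)/4.
4·(-9 − T) = -3 − T → 3·T = -36 − (-3) = -33.
T = -33/3 = -11 dBFS.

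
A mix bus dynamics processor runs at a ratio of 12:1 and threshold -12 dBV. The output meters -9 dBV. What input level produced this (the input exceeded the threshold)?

That's 3 dB above the -12 dBV threshold.
Input overshoot = R × output overshoot = 36 dB → input = -12 + 36 = 24 dBV.

24 dBV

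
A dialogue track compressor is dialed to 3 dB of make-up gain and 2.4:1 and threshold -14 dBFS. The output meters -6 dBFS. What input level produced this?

Remove make-up: -6 − 3 = -9 dBFS.
Post-compression overshoot = -9 − (-14) = 5 dB.
Undo the ratio: input overshoot = 5 × 2.4 = 12 dB, giving input = -2 dBFS.

-2 dBFS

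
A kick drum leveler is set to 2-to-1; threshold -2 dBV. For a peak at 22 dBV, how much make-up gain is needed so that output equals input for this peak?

Without make-up, output = threshold + overshoot/2 = -2 + 12 = 10 dBV.
Gap to target: 12 dB.

12 dB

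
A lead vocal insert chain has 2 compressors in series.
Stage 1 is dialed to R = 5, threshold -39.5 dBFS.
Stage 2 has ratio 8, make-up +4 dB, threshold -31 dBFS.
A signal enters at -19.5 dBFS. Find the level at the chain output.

-31.5 dBFS

Stage 1: 20 dB above -39.5 dBFS, reduced 5:1 to 4 dB above → -35.5 dBFS.
Stage 2: below threshold (-35.5 ≤ -31); passes unchanged; make-up brings it to -31.5 dBFS.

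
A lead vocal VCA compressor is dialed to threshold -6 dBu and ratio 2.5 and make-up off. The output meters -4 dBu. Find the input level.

Post-compression overshoot = -4 − (-6) = 2 dB.
Input overshoot = R × output overshoot = 5 dB → input = -6 + 5 = -1 dBu.

-1 dBu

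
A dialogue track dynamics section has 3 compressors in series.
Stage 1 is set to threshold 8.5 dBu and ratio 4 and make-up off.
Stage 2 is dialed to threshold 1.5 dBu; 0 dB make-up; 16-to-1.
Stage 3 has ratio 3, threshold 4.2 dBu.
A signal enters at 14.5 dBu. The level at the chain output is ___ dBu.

2.03125 dBu

Stage 1: overshoot 6 dB → 6/4 = 1.5 dB → 10 dBu.
Stage 2: 8.5 dB above 1.5 dBu, reduced 16:1 to 0.53125 dB above → 2.03125 dBu.
Stage 3: 2.03125 dBu ≤ 4.2 dBu, so stage 3 doesn't engage; output 2.03125 dBu.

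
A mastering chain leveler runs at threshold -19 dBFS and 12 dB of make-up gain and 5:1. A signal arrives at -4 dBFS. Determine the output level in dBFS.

The input is 15 dB above the -19 dBFS threshold.
5:1 compression reduces that to 15/5 = 3 dB over.
So the level is -19 + 3 = -16 dBFS; make-up adds 12 dB, giving -4 dBFS.

-4 dBFS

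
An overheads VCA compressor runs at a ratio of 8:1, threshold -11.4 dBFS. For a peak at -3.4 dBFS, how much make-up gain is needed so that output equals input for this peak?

Overshoot 8 dB → 8/8 = 1 dB after compression, so the compressed level is -11.4 + 1 = -10.4 dBFS.
Make-up = target − compressed = -3.4 − (-10.4) = 7 dB.

7 dB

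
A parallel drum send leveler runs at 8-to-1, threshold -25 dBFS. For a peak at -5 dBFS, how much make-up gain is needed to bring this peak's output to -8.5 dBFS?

14 dB

Without make-up, output = threshold + overshoot/8 = -25 + 2.5 = -22.5 dBFS.
Gap to target: 14 dB.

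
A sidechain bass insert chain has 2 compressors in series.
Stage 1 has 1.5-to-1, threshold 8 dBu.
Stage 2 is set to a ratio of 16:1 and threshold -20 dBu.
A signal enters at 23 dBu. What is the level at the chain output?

-17.625 dBu

Stage 1: 15 dB above 8 dBu, reduced 1.5:1 to 10 dB above → 18 dBu.
Stage 2: 18 dBu is 38 dB over -20 dBu; at 16:1 that becomes 2.375 dB over, giving -17.625 dBu.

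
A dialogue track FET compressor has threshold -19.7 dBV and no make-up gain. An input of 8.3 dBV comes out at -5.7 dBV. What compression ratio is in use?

Input overshoot = 8.3 − (-19.7) = 28 dB; output overshoot = -5.7 − (-19.7) = 14 dB.
Ratio = 28 / 14 = 2.

2:1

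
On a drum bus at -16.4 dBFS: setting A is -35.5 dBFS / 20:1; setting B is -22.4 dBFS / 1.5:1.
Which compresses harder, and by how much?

A: GR = 19.1 − 19.1/20 = 18.145 dB.
B: GR = 6 − 6/1.5 = 2 dB.
Difference: 16.145 dB in favour of A.

A, by 16.145 dB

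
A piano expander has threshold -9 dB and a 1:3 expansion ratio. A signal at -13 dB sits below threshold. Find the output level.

-21 dB

Below threshold, a 1:3 expander applies gain = (3−1)×(T − x) of attenuation.
(3−1) × 4 = 8 dB, so output = -13 − 8 = -21 dB.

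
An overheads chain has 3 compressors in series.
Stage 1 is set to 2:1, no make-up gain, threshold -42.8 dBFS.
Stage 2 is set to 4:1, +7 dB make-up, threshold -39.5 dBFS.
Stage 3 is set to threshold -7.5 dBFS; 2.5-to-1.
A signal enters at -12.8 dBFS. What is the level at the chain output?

-29.575 dBFS

Stage 1: -12.8 dBFS is 30 dB over -42.8 dBFS; at 2:1 that becomes 15 dB over, giving -27.8 dBFS.
Stage 2: overshoot 11.7 dB → 11.7/4 = 2.925 dB → -36.575 dBFS; +7 dB make-up → -29.575 dBFS.
Stage 3: -29.575 dBFS ≤ -7.5 dBFS, so stage 3 doesn't engage; output -29.575 dBFS.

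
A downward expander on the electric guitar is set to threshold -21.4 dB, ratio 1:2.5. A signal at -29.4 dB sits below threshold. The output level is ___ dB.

Below threshold, a 1:2.5 expander applies gain = (2.5−1)×(T − x) of attenuation.
(2.5−1) × 8 = 12 dB, so output = -29.4 − 12 = -41.4 dB.

-41.4 dB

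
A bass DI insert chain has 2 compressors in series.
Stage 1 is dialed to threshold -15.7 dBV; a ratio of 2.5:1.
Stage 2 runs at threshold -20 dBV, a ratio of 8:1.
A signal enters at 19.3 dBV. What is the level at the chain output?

Stage 1: 35 dB above -15.7 dBV, reduced 2.5:1 to 14 dB above → -1.7 dBV.
Stage 2: 18.3 dB above -20 dBV, reduced 8:1 to 2.2875 dB above → -17.7125 dBV.

-17.7125 dBV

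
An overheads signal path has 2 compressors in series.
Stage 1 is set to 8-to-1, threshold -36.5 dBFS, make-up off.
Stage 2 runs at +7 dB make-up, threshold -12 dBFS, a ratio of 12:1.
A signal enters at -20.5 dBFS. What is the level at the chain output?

-27.5 dBFS

Stage 1: overshoot 16 dB → 16/8 = 2 dB → -34.5 dBFS.
Stage 2: -34.5 dBFS ≤ -12 dBFS, so stage 2 doesn't engage; make-up brings it to -27.5 dBFS.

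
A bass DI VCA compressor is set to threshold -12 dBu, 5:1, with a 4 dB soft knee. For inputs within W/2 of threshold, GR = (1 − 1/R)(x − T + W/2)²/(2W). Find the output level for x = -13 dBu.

x − T + W/2 = -13 − (-12) + 2 = 1.
GR = (1 − 1/5) × 1² / 8 = 0.8 × 1 / 8 = 0.1 dB.
Output = -13 − 0.1 = -13.1 dBu.

-13.1 dBu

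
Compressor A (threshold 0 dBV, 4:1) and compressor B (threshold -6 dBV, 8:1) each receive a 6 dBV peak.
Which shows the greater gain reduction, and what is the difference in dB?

B, by 6 dB

A: 6 dB over, compressed to 1.5 dB over, so 4.5 dB of GR.
B: 12 dB over, compressed to 1.5 dB over, so 10.5 dB of GR.
B applies 6 dB more gain reduction.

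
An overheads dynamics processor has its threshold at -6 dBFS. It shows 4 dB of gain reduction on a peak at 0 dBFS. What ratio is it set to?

3:1

Input overshoot = 0 − (-6) = 6 dB.
Output overshoot = 6 − 4 = 2 dB.
Ratio = input overshoot / output overshoot = 6 / 2 = 3.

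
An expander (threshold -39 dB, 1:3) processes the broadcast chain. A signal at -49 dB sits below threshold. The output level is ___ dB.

-69 dB

Undershoot = (-39) − (-49) = 10 dB.
At 1:3, that expands to 30 dB under threshold.
Output = -39 − 30 = -69 dB.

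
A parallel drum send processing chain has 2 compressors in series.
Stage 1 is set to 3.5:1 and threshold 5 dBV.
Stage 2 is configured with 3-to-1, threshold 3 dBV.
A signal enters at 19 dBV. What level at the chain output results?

5 dBV

Stage 1: 14 dB above 5 dBV, reduced 3.5:1 to 4 dB above → 9 dBV.
Stage 2: 9 dBV is 6 dB over 3 dBV; at 3:1 that becomes 2 dB over, giving 5 dBV.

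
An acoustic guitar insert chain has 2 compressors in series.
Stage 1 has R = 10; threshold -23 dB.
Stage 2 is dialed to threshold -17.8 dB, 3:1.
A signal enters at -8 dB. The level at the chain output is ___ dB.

Stage 1: overshoot 15 dB → 15/10 = 1.5 dB → -21.5 dB.
Stage 2: -21.5 dB ≤ -17.8 dB, so stage 2 doesn't engage; output -21.5 dB.

-21.5 dB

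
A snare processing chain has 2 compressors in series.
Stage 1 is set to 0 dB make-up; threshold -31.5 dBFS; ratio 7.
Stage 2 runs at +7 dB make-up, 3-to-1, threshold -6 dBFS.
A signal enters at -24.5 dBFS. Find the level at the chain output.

Stage 1: 7 dB above -31.5 dBFS, reduced 7:1 to 1 dB above → -30.5 dBFS.
Stage 2: -30.5 dBFS is at or below the -6 dBFS threshold — no compression; make-up brings it to -23.5 dBFS.

-23.5 dBFS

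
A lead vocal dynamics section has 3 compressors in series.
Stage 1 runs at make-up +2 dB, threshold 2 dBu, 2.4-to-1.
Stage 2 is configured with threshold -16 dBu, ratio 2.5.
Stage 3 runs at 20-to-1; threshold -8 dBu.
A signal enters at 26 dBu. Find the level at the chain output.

Stage 1: 26 dBu is 24 dB over 2 dBu; at 2.4:1 that becomes 10 dB over, giving 12 dBu; +2 dB make-up → 14 dBu.
Stage 2: 14 dBu is 30 dB over -16 dBu; at 2.5:1 that becomes 12 dB over, giving -4 dBu.
Stage 3: -4 dBu is 4 dB over -8 dBu; at 20:1 that becomes 0.2 dB over, giving -7.8 dBu.

-7.8 dBu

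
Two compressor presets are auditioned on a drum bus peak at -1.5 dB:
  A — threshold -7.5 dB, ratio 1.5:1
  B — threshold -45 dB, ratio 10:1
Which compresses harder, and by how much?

B, by 37.15 dB

A: 6 dB over, compressed to 4 dB over, so 2 dB of GR.
B: 43.5 dB over, compressed to 4.35 dB over, so 39.15 dB of GR.
B applies 37.15 dB more gain reduction.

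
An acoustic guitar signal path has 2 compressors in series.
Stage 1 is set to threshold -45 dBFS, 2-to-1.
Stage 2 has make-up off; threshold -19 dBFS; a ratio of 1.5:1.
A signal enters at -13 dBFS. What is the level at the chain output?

-29 dBFS

Stage 1: 32 dB above -45 dBFS, reduced 2:1 to 16 dB above → -29 dBFS.
Stage 2: -29 dBFS ≤ -19 dBFS, so stage 2 doesn't engage; output -29 dBFS.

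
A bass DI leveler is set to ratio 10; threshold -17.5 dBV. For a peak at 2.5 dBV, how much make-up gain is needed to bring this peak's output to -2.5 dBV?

Overshoot 20 dB → 20/10 = 2 dB after compression, so the compressed level is -17.5 + 2 = -15.5 dBV.
Make-up = target − compressed = -2.5 − (-15.5) = 13 dB.

13 dB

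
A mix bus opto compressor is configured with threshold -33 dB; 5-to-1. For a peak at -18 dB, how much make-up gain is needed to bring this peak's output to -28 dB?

2 dB

Overshoot 15 dB → 15/5 = 3 dB after compression, so the compressed level is -33 + 3 = -30 dB.
Make-up = target − compressed = -28 − (-30) = 2 dB.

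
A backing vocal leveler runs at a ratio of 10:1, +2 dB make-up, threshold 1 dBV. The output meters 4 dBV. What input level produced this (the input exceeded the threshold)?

Stripping the +2 dB make-up gives 2 dBV at the gain stage.
Post-compression overshoot = 2 − 1 = 1 dB.
Input overshoot = R × output overshoot = 10 dB → input = 1 + 10 = 11 dBV.

11 dBV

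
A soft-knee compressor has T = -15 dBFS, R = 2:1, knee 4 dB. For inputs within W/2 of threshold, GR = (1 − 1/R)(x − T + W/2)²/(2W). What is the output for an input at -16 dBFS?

-16.0625 dBFS

x − T + W/2 = -16 − (-15) + 2 = 1.
GR = (1 − 1/2) × 1² / 8 = 0.5 × 1 / 8 = 0.0625 dB.
Output = -16 − 0.0625 = -16.0625 dBFS.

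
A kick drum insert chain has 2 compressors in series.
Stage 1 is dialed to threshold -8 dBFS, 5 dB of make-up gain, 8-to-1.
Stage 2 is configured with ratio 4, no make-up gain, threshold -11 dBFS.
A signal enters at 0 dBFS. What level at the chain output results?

-8.75 dBFS

Stage 1: overshoot 8 dB → 8/8 = 1 dB → -7 dBFS; +5 dB make-up → -2 dBFS.
Stage 2: 9 dB above -11 dBFS, reduced 4:1 to 2.25 dB above → -8.75 dBFS.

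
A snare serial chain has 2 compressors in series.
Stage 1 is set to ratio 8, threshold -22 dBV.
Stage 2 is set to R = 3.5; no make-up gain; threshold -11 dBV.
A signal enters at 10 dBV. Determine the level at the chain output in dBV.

-18 dBV

Stage 1: 10 dBV is 32 dB over -22 dBV; at 8:1 that becomes 4 dB over, giving -18 dBV.
Stage 2: -18 dBV is at or below the -11 dBV threshold — no compression; output -18 dBV.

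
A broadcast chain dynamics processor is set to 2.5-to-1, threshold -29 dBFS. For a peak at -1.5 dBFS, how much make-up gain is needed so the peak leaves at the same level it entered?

Without make-up, output = threshold + overshoot/2.5 = -29 + 11 = -18 dBFS.
Gap to target: 16.5 dB.

16.5 dB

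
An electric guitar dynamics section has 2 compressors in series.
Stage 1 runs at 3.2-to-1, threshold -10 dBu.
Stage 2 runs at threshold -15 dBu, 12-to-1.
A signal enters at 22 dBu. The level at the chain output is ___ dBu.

Stage 1: overshoot 32 dB → 32/3.2 = 10 dB → 0 dBu.
Stage 2: overshoot 15 dB → 15/12 = 1.25 dB → -13.75 dBu.

-13.75 dBu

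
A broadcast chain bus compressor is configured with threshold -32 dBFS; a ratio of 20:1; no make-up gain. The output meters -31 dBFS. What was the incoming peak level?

-12 dBFS

That's 1 dB above the -32 dBFS threshold.
Undo the ratio: input overshoot = 1 × 20 = 20 dB, giving input = -12 dBFS.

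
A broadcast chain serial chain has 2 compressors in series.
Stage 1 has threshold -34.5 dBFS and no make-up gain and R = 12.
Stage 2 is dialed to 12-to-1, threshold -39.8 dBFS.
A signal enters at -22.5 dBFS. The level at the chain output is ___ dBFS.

Stage 1: overshoot 12 dB → 12/12 = 1 dB → -33.5 dBFS.
Stage 2: -33.5 dBFS is 6.3 dB over -39.8 dBFS; at 12:1 that becomes 0.525 dB over, giving -39.275 dBFS.

-39.275 dBFS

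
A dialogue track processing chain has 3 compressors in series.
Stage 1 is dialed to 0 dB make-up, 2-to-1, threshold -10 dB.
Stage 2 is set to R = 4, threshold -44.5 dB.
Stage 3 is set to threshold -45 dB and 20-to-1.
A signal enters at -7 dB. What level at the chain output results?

Stage 1: overshoot 3 dB → 3/2 = 1.5 dB → -8.5 dB.
Stage 2: -8.5 dB is 36 dB over -44.5 dB; at 4:1 that becomes 9 dB over, giving -35.5 dB.
Stage 3: overshoot 9.5 dB → 9.5/20 = 0.475 dB → -44.525 dB.

-44.525 dB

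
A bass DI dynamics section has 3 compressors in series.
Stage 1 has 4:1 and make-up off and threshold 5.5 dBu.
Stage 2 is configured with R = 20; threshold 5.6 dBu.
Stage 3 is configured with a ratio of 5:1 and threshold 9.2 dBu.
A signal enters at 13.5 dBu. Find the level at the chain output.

5.695 dBu

Stage 1: 13.5 dBu is 8 dB over 5.5 dBu; at 4:1 that becomes 2 dB over, giving 7.5 dBu.
Stage 2: overshoot 1.9 dB → 1.9/20 = 0.095 dB → 5.695 dBu.
Stage 3: 5.695 dBu ≤ 9.2 dBu, so stage 3 doesn't engage; output 5.695 dBu.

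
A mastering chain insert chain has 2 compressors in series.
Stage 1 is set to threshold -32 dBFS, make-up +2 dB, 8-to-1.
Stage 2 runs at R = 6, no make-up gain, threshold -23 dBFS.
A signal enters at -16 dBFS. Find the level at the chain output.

-28 dBFS

Stage 1: overshoot 16 dB → 16/8 = 2 dB → -30 dBFS; +2 dB make-up → -28 dBFS.
Stage 2: below threshold (-28 ≤ -23); passes unchanged; output -28 dBFS.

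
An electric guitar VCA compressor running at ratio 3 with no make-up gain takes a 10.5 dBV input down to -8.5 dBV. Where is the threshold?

-18 dBV

Gain reduction = 10.5 − (-8.5) = 19 dB; output overshoot = GR / (R − 1) = 19 / 2 = 9.5 dB.
Threshold = output − output overshoot = -8.5 − 9.5 = -18 dBV.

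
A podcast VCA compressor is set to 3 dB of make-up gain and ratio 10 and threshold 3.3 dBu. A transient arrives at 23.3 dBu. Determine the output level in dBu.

Overshoot: 23.3 − 3.3 = 20 dB.
10:1 compression reduces that to 20/10 = 2 dB over.
Output = 3.3 + 2 = 5.3 dBu; make-up adds 3 dB, giving 8.3 dBu.

8.3 dBu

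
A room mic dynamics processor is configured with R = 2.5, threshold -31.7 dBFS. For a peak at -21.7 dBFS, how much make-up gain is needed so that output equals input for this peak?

6 dB

Without make-up, output = threshold + overshoot/2.5 = -31.7 + 4 = -27.7 dBFS.
Gap to target: 6 dB.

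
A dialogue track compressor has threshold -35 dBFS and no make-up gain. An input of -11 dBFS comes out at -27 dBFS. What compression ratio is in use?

Input overshoot = -11 − (-35) = 24 dB; output overshoot = -27 − (-35) = 8 dB.
Ratio = 24 / 8 = 3.

3:1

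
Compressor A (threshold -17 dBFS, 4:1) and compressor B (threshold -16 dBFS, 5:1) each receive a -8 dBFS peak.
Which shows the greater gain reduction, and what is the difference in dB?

A, by 0.35 dB

A: overshoot 9 dB → output overshoot 2.25 dB → GR 6.75 dB.
B: overshoot 8 dB → output overshoot 1.6 dB → GR 6.4 dB.
A applies 0.35 dB more gain reduction.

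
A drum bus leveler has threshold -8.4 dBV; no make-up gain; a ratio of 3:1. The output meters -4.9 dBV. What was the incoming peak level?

The compressed level sits -4.9 − (-8.4) = 3.5 dB over threshold.
Input overshoot = R × output overshoot = 10.5 dB → input = -8.4 + 10.5 = 2.1 dBV.

2.1 dBV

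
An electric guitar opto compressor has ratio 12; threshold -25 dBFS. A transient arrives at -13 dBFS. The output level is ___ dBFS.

-24 dBFS

Overshoot: -13 − (-25) = 12 dB.
At 12:1 the overshoot is divided by 12, leaving 1 dB above threshold.
So the level is -25 + 1 = -24 dBFS.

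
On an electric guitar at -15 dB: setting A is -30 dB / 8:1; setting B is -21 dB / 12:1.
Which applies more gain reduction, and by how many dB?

A, by 7.625 dB

A: 15 dB over, compressed to 1.875 dB over, so 13.125 dB of GR.
B: 6 dB over, compressed to 0.5 dB over, so 5.5 dB of GR.
A applies 7.625 dB more gain reduction.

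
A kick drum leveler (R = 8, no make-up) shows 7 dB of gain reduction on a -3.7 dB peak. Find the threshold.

-11.7 dB

Input is 8 dB above T (since output overshoot × R = input overshoot: (-10.7 − T)·8 = -3.7 − T gives T = -11.7 dB).
Check: -11.7 + (-3.7 − (-11.7))/8 = -11.7 + 1 = -10.7 dB. ✓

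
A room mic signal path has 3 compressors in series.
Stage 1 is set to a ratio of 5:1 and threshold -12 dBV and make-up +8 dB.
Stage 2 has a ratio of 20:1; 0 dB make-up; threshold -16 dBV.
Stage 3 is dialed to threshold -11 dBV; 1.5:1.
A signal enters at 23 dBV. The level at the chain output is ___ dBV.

Stage 1: 35 dB above -12 dBV, reduced 5:1 to 7 dB above → -5 dBV; +8 dB make-up → 3 dBV.
Stage 2: overshoot 19 dB → 19/20 = 0.95 dB → -15.05 dBV.
Stage 3: below threshold (-15.05 ≤ -11); passes unchanged; output -15.05 dBV.

-15.05 dBV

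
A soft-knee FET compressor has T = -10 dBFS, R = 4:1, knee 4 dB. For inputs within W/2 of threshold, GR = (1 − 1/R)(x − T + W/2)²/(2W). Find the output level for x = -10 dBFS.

x − T + W/2 = -10 − (-10) + 2 = 2.
GR = (1 − 1/4) × 2² / 8 = 0.75 × 4 / 8 = 0.375 dB.
Output = -10 − 0.375 = -10.375 dBFS.

-10.375 dBFS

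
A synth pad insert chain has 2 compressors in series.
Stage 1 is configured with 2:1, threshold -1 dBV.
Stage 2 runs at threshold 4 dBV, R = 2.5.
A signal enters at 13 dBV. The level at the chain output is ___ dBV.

4.8 dBV

Stage 1: 13 dBV is 14 dB over -1 dBV; at 2:1 that becomes 7 dB over, giving 6 dBV.
Stage 2: overshoot 2 dB → 2/2.5 = 0.8 dB → 4.8 dBV.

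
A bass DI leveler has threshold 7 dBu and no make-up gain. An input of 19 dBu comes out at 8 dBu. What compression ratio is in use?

Input overshoot = 19 − 7 = 12 dB; output overshoot = 8 − 7 = 1 dB.
Ratio = 12 / 1 = 12.

12:1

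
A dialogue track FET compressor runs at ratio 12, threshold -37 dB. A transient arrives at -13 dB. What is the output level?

The input is 24 dB above the -37 dB threshold.
At 12:1 the overshoot is divided by 12, leaving 2 dB above threshold.
So the level is -37 + 2 = -35 dB.

-35 dB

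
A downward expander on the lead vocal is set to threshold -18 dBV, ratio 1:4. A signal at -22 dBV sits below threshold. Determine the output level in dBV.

Undershoot = (-18) − (-22) = 4 dB.
At 1:4, that expands to 16 dB under threshold.
Output = -18 − 16 = -34 dBV.

-34 dBV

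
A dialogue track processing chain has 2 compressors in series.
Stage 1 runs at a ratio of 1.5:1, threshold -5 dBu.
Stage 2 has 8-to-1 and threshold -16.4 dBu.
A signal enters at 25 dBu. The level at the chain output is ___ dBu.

Stage 1: 30 dB above -5 dBu, reduced 1.5:1 to 20 dB above → 15 dBu.
Stage 2: 15 dBu is 31.4 dB over -16.4 dBu; at 8:1 that becomes 3.925 dB over, giving -12.475 dBu.

-12.475 dBu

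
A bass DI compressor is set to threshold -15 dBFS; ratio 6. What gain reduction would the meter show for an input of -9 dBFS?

5 dB

The signal is 6 dB above threshold.
A 6:1 ratio leaves 1 dB of that excess.
GR = overshoot in − overshoot out = 6 − 1 = 5 dB.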